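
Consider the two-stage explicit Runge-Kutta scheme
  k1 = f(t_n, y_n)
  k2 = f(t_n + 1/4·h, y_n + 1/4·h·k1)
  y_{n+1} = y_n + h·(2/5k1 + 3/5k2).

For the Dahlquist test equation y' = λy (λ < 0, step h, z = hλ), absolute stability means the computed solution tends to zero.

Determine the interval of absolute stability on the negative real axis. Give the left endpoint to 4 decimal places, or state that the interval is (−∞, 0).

Set f=λy, z=hλ:
  k1=λy_n ⇒ h·k1=z·y_n;  k2=λ(1+1/4z)y_n ⇒ h·k2=z(1+1/4z)y_n
  y_{n+1}/y_n = 1 + 2/5z + 3/5z(1+1/4z) = 1 + z + 3/20z²
  so R(z) = 1 + z + 3/20z².

Boundary: |R(x)|=1, x<0.
x=-1.34: |R|=0.0707
R=1: x+3/20x²=0 ⇒ x=−20/3=-6.6667; min R=1−1/(4·3/20)=-0.6667>−1
Confirm numerically:
  x=-5.329: |R|=0.06926 <1
  x=-4.831: |R|=0.33022 <1
  x=-4.313: |R|=0.52270 <1
  x=-7.219: |R|=1.59809 >1
  x=-6.991: |R|=1.34011 >1
Stable set (-6.6667, 0).

(-6.6667, 0).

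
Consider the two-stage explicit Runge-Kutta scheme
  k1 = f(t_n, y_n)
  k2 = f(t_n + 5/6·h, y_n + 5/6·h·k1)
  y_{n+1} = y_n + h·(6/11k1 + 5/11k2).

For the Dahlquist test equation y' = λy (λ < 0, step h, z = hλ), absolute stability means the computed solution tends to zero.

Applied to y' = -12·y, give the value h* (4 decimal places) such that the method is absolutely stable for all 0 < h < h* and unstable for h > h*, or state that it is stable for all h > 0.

(-2.6400,0); λ=-12 ⇒ h* = (66/25)/12 = 0.2200.

With y'=λy (z=hλ):
  k1=λy_n ⇒ h·k1=z·y_n;  k2=λ(1+5/6z)y_n ⇒ h·k2=z(1+5/6z)y_n
  y_{n+1}/y_n = 1 + 6/11z + 5/11z(1+5/6z) = 1 + z + 25/66z²
  Hence R(z) = 1 + z + 25/66z².

Solve |R(x)|<1 on ℝ⁻.
x=-0.43: |R|=0.6400
R=1: x+25/66x²=0 ⇒ x=−66/25=-2.6400; min R=1−1/(4·25/66)=0.3400>−1
Confirm numerically:
  x=-2.431: |R|=0.80755 <1
  x=-2.353: |R|=0.74420 <1
  x=-1.836: |R|=0.44085 <1
  x=-1.233: |R|=0.34287 <1
  x=-2.803: |R|=1.17306 >1
  x=-2.729: |R|=1.09200 >1
Interval (-2.6400, 0).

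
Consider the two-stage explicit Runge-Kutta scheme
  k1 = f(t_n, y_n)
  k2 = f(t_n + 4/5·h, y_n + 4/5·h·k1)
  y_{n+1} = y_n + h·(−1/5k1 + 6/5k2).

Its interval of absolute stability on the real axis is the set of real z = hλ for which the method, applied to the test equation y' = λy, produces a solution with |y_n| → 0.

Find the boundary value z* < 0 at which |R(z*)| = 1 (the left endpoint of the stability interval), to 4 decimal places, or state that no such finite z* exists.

z* = -1.0417.

Set f=λy, z=hλ:
  k1=λy_n ⇒ h·k1=z·y_n;  k2=λ(1+4/5z)y_n ⇒ h·k2=z(1+4/5z)y_n
  y_{n+1}/y_n = 1 − 1/5z + 6/5z(1+4/5z) = 1 + z + 24/25z²
  so R(z) = 1 + z + 24/25z².

Need |R(x)|<1, x<0.
x=-1.23: |R|=1.2224
R=1: x+24/25x²=0 ⇒ x=−25/24=-1.0417; min R=1−1/(4·24/25)=0.7396>−1
Confirm numerically:
  x=-1.007: |R|=0.96649 <1
  x=-0.797: |R|=0.81280 <1
  x=-0.619: |R|=0.74883 <1
  x=-1.614: |R|=1.88680 >1
  x=-1.537: |R|=1.73087 >1
  x=-1.372: |R|=1.43509 >1
Interval (-1.0417, 0).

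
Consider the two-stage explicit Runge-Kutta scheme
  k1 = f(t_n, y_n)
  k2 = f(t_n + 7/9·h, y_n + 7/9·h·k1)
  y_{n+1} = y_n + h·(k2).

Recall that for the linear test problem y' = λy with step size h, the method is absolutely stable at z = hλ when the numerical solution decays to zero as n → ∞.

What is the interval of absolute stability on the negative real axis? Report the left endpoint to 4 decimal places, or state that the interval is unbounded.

z∈(-1.2857,0).

On y'=λy, z=hλ:
  k1=λy_n ⇒ h·k1=z·y_n;  k2=λ(1+7/9z)y_n ⇒ h·k2=z(1+7/9z)y_n
  y_{n+1}/y_n = 1 + z(1+7/9z) = 1 + z + 7/9z²
  R(z) = 1 + z + 7/9z².

Solve |R(x)|<1 on ℝ⁻.
x=-1.35: |R|=1.0675
R=1: x+7/9x²=0 ⇒ x=−9/7=-1.2857; min R=1−1/(4·7/9)=0.6786>−1
Confirm numerically:
  x=-1.253: |R|=0.96812 <1
  x=-0.941: |R|=0.74771 <1
  x=-0.566: |R|=0.68317 <1
  x=-1.866: |R|=1.84219 >1
  x=-1.521: |R|=1.27834 >1
  x=-1.423: |R|=1.15194 >1
So |R|<1 on (-1.2857, 0).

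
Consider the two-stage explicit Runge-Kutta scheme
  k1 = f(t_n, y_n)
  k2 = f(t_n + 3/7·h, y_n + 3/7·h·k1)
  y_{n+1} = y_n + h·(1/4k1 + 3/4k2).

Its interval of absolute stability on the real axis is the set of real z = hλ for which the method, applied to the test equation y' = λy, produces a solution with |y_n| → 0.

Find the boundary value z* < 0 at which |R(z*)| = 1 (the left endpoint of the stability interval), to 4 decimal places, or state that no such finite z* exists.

Set f=λy, z=hλ:
  k1=λy_n ⇒ h·k1=z·y_n;  k2=λ(1+3/7z)y_n ⇒ h·k2=z(1+3/7z)y_n
  y_{n+1}/y_n = 1 + 1/4z + 3/4z(1+3/7z) = 1 + z + 9/28z²
  so R(z) = 1 + z + 9/28z².

Find x<0 with |R(x)|<1.
x=-1.2: |R|=0.2629
R=1: x+9/28x²=0 ⇒ x=−28/9=-3.1111; min R=1−1/(4·9/28)=0.2222>−1
Confirm numerically:
  x=-3.006: |R|=0.89844 <1
  x=-2.416: |R|=0.46020 <1
  x=-1.646: |R|=0.22485 <1
  x=-1.419: |R|=0.22822 <1
  x=-3.535: |R|=1.48164 >1
  x=-3.439: |R|=1.36245 >1
  x=-3.254: |R|=1.14945 >1
Interval (-3.1111, 0).

z* = -3.1111.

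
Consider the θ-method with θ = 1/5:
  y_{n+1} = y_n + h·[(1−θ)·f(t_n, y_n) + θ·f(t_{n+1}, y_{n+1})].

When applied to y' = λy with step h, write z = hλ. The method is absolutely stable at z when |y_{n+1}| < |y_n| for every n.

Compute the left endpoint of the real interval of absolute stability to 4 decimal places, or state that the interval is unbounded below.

left endpoint -3.3333.

Set f=λy, z=hλ:
  y_{n+1} = y_n + z·[4/5·y_n + 1/5·y_{n+1}] ⇒ (1 − 1/5z)y_{n+1} = (1 + 4/5z)y_n
  so R(z) = (1 + 4/5z)/(1 − 1/5z).

Find x<0 with |R(x)|<1.
x=-1.47: |R|=0.1360
R=−1: 1+4/5x = −1+1/5x ⇒ -3/5x=2 ⇒ x=2/(-3/5)=-3.3333
Confirm numerically:
  x=-2.581: |R|=0.70228 <1
  x=-2.042: |R|=0.44987 <1
  x=-1.602: |R|=0.21327 <1
  x=-3.931: |R|=1.20076 >1
  x=-3.644: |R|=1.10782 >1
So |R|<1 on (-3.3333, 0).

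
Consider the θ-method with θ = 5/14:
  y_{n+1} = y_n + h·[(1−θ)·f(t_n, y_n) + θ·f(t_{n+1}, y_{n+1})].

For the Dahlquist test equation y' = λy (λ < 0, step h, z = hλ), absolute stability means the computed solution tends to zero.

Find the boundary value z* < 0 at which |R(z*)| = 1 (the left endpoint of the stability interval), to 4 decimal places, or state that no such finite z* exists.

z* = -7.0000.

With y'=λy (z=hλ):
  y_{n+1} = y_n + z·[9/14·y_n + 5/14·y_{n+1}] ⇒ (1 − 5/14z)y_{n+1} = (1 + 9/14z)y_n
  ⇒ R(z) = (1 + 9/14z)/(1 − 5/14z).

Boundary: |R(x)|=1, x<0.
x=-1.54: |R|=0.0065
R=−1: 1+9/14x = −1+5/14x ⇒ -2/7x=2 ⇒ x=2/(-2/7)=-7.0000
Confirm numerically:
  x=-5.596: |R|=0.86622 <1
  x=-5.486: |R|=0.85383 <1
  x=-4.844: |R|=0.77436 <1
  x=-7.316: |R|=1.02499 >1
  x=-7.309: |R|=1.02445 >1
So |R|<1 on (-7.0000, 0).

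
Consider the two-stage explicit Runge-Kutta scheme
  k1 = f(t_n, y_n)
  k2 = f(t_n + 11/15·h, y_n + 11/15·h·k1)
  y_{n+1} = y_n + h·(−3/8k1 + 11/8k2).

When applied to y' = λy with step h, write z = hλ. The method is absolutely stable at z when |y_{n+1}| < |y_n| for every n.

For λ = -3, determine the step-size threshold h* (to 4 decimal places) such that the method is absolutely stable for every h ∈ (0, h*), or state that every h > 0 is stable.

Set f=λy, z=hλ:
  k1=λy_n ⇒ h·k1=z·y_n;  k2=λ(1+11/15z)y_n ⇒ h·k2=z(1+11/15z)y_n
  y_{n+1}/y_n = 1 − 3/8z + 11/8z(1+11/15z) = 1 + z + 121/120z²
  ⇒ R(z) = 1 + z + 121/120z².

Boundary: |R(x)|=1, x<0.
x=-0.42: |R|=0.7579
R=1: x+121/120x²=0 ⇒ x=−120/121=-0.9917; min R=1−1/(4·121/120)=0.7521>−1
Confirm numerically:
  x=-0.953: |R|=0.96278 <1
  x=-0.644: |R|=0.77419 <1
  x=-0.508: |R|=0.75221 <1
  x=-1.543: |R|=1.85769 >1
  x=-1.186: |R|=1.23232 >1
So |R|<1 on (-0.9917, 0).

(-0.9917,0); λ=-3 ⇒ h* = (120/121)/3 = 0.3306.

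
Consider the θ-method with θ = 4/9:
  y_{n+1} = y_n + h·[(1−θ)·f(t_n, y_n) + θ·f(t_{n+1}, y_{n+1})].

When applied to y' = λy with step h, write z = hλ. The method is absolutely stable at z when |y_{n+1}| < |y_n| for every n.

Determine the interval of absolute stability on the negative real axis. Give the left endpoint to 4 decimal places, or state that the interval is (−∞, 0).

z∈(-18.0000,0).

With y'=λy (z=hλ):
  y_{n+1} = y_n + z·[5/9·y_n + 4/9·y_{n+1}] ⇒ (1 − 4/9z)y_{n+1} = (1 + 5/9z)y_n
  R(z) = (1 + 5/9z)/(1 − 4/9z).

Need |R(x)|<1, x<0.
x=-0.46: |R|=0.6181
R=−1: 1+5/9x = −1+4/9x ⇒ -1/9x=2 ⇒ x=2/(-1/9)=-18.0000
Confirm numerically:
  x=-10.801: |R|=0.86210 <1
  x=-9.622: |R|=0.82358 <1
  x=-7.646: |R|=0.73843 <1
  x=-18.414: |R|=1.00501 >1
  x=-18.066: |R|=1.00081 >1
Stable set (-18.0000, 0).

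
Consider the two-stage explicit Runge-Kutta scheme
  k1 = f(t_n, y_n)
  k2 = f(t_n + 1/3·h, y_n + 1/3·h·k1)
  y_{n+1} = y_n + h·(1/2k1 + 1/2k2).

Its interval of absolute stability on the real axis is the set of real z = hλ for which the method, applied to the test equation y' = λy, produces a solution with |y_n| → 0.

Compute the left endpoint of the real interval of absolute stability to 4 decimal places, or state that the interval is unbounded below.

z* = -6.0000.

With y'=λy (z=hλ):
  k1=λy_n ⇒ h·k1=z·y_n;  k2=λ(1+1/3z)y_n ⇒ h·k2=z(1+1/3z)y_n
  y_{n+1}/y_n = 1 + 1/2z + 1/2z(1+1/3z) = 1 + z + 1/6z²
  R(z) = 1 + z + 1/6z².

Need |R(x)|<1, x<0.
x=-1.57: |R|=0.1592
R=1: x+1/6x²=0 ⇒ x=−6=-6.0000; min R=1−1/(4·1/6)=-0.5000>−1
Confirm numerically:
  x=-5.397: |R|=0.45760 <1
  x=-5.256: |R|=0.34826 <1
  x=-3.656: |R|=0.42828 <1
  x=-2.480: |R|=0.45493 <1
  x=-6.421: |R|=1.45054 >1
  x=-6.365: |R|=1.38720 >1
  x=-6.216: |R|=1.22378 >1
Interval (-6.0000, 0).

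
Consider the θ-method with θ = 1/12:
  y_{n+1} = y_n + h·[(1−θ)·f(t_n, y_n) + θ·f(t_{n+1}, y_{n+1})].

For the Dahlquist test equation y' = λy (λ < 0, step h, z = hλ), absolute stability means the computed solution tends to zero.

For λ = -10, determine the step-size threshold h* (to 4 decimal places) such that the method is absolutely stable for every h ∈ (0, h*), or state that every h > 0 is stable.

With y'=λy (z=hλ):
  y_{n+1} = y_n + z·[11/12·y_n + 1/12·y_{n+1}] ⇒ (1 − 1/12z)y_{n+1} = (1 + 11/12z)y_n
  Hence R(z) = (1 + 11/12z)/(1 − 1/12z).

Boundary: |R(x)|=1, x<0.
x=-0.9: |R|=0.1628
R=−1: 1+11/12x = −1+1/12x ⇒ -5/6x=2 ⇒ x=2/(-5/6)=-2.4000
Confirm numerically:
  x=-1.682: |R|=0.47522 <1
  x=-1.263: |R|=0.14273 <1
  x=-1.220: |R|=0.10741 <1
  x=-2.835: |R|=1.29323 >1
  x=-2.736: |R|=1.22801 >1
  x=-2.650: |R|=1.17065 >1
Interval (-2.4000, 0).

(-2.4000,0); λ=-10 ⇒ h* = (12/5)/10 = 0.2400.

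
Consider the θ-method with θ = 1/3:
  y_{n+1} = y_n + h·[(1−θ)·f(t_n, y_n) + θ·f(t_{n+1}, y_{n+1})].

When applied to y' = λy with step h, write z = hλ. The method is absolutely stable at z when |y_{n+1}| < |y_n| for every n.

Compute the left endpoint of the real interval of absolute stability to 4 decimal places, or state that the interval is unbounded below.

z* = -6.0000.

With y'=λy (z=hλ):
  y_{n+1} = y_n + z·[2/3·y_n + 1/3·y_{n+1}] ⇒ (1 − 1/3z)y_{n+1} = (1 + 2/3z)y_n
  ⇒ R(z) = (1 + 2/3z)/(1 − 1/3z).

Boundary: |R(x)|=1, x<0.
x=-0.92: |R|=0.2959
R=−1: 1+2/3x = −1+1/3x ⇒ -1/3x=2 ⇒ x=2/(-1/3)=-6.0000
Confirm numerically:
  x=-5.195: |R|=0.90177 <1
  x=-4.281: |R|=0.76391 <1
  x=-3.589: |R|=0.63409 <1
  x=-2.485: |R|=0.35916 <1
  x=-6.499: |R|=1.05253 >1
  x=-6.371: |R|=1.03959 >1
  x=-6.088: |R|=1.00968 >1
Stable set (-6.0000, 0).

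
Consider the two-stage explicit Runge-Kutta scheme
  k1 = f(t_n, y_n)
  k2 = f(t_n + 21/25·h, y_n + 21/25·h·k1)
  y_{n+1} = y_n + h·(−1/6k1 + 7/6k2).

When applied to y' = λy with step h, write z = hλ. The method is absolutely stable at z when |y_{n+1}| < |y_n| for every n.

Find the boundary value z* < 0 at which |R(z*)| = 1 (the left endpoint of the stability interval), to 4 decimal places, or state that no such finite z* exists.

On y'=λy, z=hλ:
  k1=λy_n ⇒ h·k1=z·y_n;  k2=λ(1+21/25z)y_n ⇒ h·k2=z(1+21/25z)y_n
  y_{n+1}/y_n = 1 − 1/6z + 7/6z(1+21/25z) = 1 + z + 49/50z²
  ⇒ R(z) = 1 + z + 49/50z².

Solve |R(x)|<1 on ℝ⁻.
x=-1.08: |R|=1.0631
R=1: x+49/50x²=0 ⇒ x=−50/49=-1.0204; min R=1−1/(4·49/50)=0.7449>−1
Confirm numerically:
  x=-0.662: |R|=0.76748 <1
  x=-0.640: |R|=0.76141 <1
  x=-0.448: |R|=0.74869 <1
  x=-0.437: |R|=0.75015 <1
  x=-1.600: |R|=1.90880 >1
  x=-1.181: |R|=1.18587 >1
  x=-1.092: |R|=1.07661 >1
Interval (-1.0204, 0).

z* = -1.0204.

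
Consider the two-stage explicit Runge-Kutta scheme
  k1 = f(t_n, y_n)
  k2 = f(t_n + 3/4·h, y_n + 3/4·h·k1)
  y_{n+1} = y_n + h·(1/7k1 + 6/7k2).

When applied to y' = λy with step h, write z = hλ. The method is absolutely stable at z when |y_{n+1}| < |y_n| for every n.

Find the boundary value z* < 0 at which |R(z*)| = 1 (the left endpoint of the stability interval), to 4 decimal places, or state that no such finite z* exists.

left endpoint -1.5556.

Test eqn y'=λy, z=hλ:
  k1=λy_n ⇒ h·k1=z·y_n;  k2=λ(1+3/4z)y_n ⇒ h·k2=z(1+3/4z)y_n
  y_{n+1}/y_n = 1 + 1/7z + 6/7z(1+3/4z) = 1 + z + 9/14z²
  Hence R(z) = 1 + z + 9/14z².

Solve |R(x)|<1 on ℝ⁻.
x=-0.65: |R|=0.6216
R=1: x+9/14x²=0 ⇒ x=−14/9=-1.5556; min R=1−1/(4·9/14)=0.6111>−1
Confirm numerically:
  x=-1.002: |R|=0.64343 <1
  x=-0.902: |R|=0.62103 <1
  x=-0.784: |R|=0.61114 <1
  x=-2.130: |R|=1.78658 >1
  x=-1.744: |R|=1.21127 >1
Stable set (-1.5556, 0).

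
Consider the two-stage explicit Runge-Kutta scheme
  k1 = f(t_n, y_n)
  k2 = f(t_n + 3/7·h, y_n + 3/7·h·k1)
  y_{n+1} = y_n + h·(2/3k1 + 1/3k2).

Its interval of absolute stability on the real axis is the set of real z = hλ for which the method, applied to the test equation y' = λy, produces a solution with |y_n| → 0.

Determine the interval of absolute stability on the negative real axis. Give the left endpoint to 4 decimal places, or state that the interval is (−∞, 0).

z∈(-7.0000,0).

Set f=λy, z=hλ:
  k1=λy_n ⇒ h·k1=z·y_n;  k2=λ(1+3/7z)y_n ⇒ h·k2=z(1+3/7z)y_n
  y_{n+1}/y_n = 1 + 2/3z + 1/3z(1+3/7z) = 1 + z + 1/7z²
  R(z) = 1 + z + 1/7z².

Solve |R(x)|<1 on ℝ⁻.
x=-1.48: |R|=0.1671
R=1: x+1/7x²=0 ⇒ x=−7=-7.0000; min R=1−1/(4·1/7)=-0.7500>−1
Confirm numerically:
  x=-6.810: |R|=0.81516 <1
  x=-5.084: |R|=0.39156 <1
  x=-4.314: |R|=0.65534 <1
  x=-7.573: |R|=1.61990 >1
  x=-7.210: |R|=1.21630 >1
  x=-7.127: |R|=1.12930 >1
So |R|<1 on (-7.0000, 0).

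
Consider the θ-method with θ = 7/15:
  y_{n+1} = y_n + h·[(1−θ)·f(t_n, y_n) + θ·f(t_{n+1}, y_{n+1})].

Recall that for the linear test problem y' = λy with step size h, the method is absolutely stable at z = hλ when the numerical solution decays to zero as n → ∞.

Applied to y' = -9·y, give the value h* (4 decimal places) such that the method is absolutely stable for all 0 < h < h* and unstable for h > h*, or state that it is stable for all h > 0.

(-30.0000,0); λ=-9 ⇒ h* = (30)/9 = 3.3333.

On y'=λy, z=hλ:
  y_{n+1} = y_n + z·[8/15·y_n + 7/15·y_{n+1}] ⇒ (1 − 7/15z)y_{n+1} = (1 + 8/15z)y_n
  R(z) = (1 + 8/15z)/(1 − 7/15z).

Need |R(x)|<1, x<0.
x=-1.57: |R|=0.0939
R=−1: 1+8/15x = −1+7/15x ⇒ -1/15x=2 ⇒ x=2/(-1/15)=-30.0000
Confirm numerically:
  x=-22.200: |R|=0.95423 <1
  x=-22.001: |R|=0.95267 <1
  x=-16.800: |R|=0.90045 <1
  x=-16.407: |R|=0.89532 <1
  x=-30.599: |R|=1.00261 >1
  x=-30.224: |R|=1.00099 >1
Stable set (-30.0000, 0).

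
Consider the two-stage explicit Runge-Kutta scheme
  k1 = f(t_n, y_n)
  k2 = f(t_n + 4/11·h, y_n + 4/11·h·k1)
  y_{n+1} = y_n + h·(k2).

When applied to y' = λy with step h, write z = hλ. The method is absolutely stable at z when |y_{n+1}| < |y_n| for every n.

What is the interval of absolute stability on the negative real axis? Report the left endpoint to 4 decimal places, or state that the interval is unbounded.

With y'=λy (z=hλ):
  k1=λy_n ⇒ h·k1=z·y_n;  k2=λ(1+4/11z)y_n ⇒ h·k2=z(1+4/11z)y_n
  y_{n+1}/y_n = 1 + z(1+4/11z) = 1 + z + 4/11z²
  ⇒ R(z) = 1 + z + 4/11z².

Boundary: |R(x)|=1, x<0.
x=-0.87: |R|=0.4052
R=1: x+4/11x²=0 ⇒ x=−11/4=-2.7500; min R=1−1/(4·4/11)=0.3125>−1
Confirm numerically:
  x=-2.278: |R|=0.60901 <1
  x=-1.837: |R|=0.39012 <1
  x=-1.697: |R|=0.35020 <1
  x=-1.499: |R|=0.31809 <1
  x=-3.112: |R|=1.40965 >1
  x=-2.943: |R|=1.20655 >1
So |R|<1 on (-2.7500, 0).

(-2.7500, 0).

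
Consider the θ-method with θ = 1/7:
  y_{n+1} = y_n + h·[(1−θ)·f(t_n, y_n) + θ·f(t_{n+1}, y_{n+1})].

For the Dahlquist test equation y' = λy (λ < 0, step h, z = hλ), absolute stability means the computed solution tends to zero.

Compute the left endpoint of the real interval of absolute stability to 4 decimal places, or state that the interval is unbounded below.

z* = -2.8000.

Test eqn y'=λy, z=hλ:
  y_{n+1} = y_n + z·[6/7·y_n + 1/7·y_{n+1}] ⇒ (1 − 1/7z)y_{n+1} = (1 + 6/7z)y_n
  ⇒ R(z) = (1 + 6/7z)/(1 − 1/7z).

Need |R(x)|<1, x<0.
x=-0.36: |R|=0.6576
R=−1: 1+6/7x = −1+1/7x ⇒ -5/7x=2 ⇒ x=2/(-5/7)=-2.8000
Confirm numerically:
  x=-2.629: |R|=0.91121 <1
  x=-2.342: |R|=0.75487 <1
  x=-1.940: |R|=0.51902 <1
  x=-1.792: |R|=0.42675 <1
  x=-3.221: |R|=1.20595 >1
  x=-3.083: |R|=1.14034 >1
  x=-2.833: |R|=1.01678 >1
Stable set (-2.8000, 0).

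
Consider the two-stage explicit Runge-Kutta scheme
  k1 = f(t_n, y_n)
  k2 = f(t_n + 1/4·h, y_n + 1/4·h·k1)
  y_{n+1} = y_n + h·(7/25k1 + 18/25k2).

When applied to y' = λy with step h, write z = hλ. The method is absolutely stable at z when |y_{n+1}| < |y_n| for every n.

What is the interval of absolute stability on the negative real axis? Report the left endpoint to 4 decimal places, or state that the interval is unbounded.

Set f=λy, z=hλ:
  k1=λy_n ⇒ h·k1=z·y_n;  k2=λ(1+1/4z)y_n ⇒ h·k2=z(1+1/4z)y_n
  y_{n+1}/y_n = 1 + 7/25z + 18/25z(1+1/4z) = 1 + z + 9/50z²
  R(z) = 1 + z + 9/50z².

Find x<0 with |R(x)|<1.
x=-0.86: |R|=0.2731
R=1: x+9/50x²=0 ⇒ x=−50/9=-5.5556; min R=1−1/(4·9/50)=-0.3889>−1
Confirm numerically:
  x=-4.178: |R|=0.03598 <1
  x=-3.884: |R|=0.16862 <1
  x=-3.030: |R|=0.37744 <1
  x=-2.800: |R|=0.38880 <1
  x=-5.840: |R|=1.29901 >1
  x=-5.697: |R|=1.14505 >1
  x=-5.608: |R|=1.05294 >1
So |R|<1 on (-5.5556, 0).

z∈(-5.5556,0).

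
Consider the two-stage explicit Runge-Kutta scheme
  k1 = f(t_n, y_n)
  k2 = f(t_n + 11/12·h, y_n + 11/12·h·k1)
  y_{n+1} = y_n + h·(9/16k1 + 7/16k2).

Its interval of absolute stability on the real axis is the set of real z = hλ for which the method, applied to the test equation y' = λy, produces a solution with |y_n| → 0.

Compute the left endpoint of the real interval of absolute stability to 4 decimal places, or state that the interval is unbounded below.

z* = -2.4935.

With y'=λy (z=hλ):
  k1=λy_n ⇒ h·k1=z·y_n;  k2=λ(1+11/12z)y_n ⇒ h·k2=z(1+11/12z)y_n
  y_{n+1}/y_n = 1 + 9/16z + 7/16z(1+11/12z) = 1 + z + 77/192z²
  ⇒ R(z) = 1 + z + 77/192z².

Find x<0 with |R(x)|<1.
x=-1.61: |R|=0.4295
R=1: x+77/192x²=0 ⇒ x=−192/77=-2.4935; min R=1−1/(4·77/192)=0.3766>−1
Confirm numerically:
  x=-2.124: |R|=0.68525 <1
  x=-1.802: |R|=0.50026 <1
  x=-1.323: |R|=0.37895 <1
  x=-1.052: |R|=0.39183 <1
  x=-3.011: |R|=1.62489 >1
  x=-2.744: |R|=1.27566 >1
Interval (-2.4935, 0).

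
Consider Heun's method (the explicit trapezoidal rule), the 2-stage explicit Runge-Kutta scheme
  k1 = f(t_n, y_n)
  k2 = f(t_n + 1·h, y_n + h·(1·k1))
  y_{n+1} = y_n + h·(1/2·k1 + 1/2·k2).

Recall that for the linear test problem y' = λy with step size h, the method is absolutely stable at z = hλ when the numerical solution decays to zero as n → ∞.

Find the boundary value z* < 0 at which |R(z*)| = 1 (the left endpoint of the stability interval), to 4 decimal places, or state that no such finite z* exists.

left endpoint -2.0000.

With y'=λy (z=hλ):
  order 2, 2-stage ⇒ R(z)=1+z+z^2/2
  (e.g. R(-0.42)=0.66820, |R|=0.66820)

Boundary: |R(x)|=1, x<0.
x=-0.42: |R|=0.6682
|R(-1.25)|=0.5312 |R(-0.65)|=0.5613 |R(-0.54)|=0.6058
Bisect:
  x_lo=-2.4635 |R|=1.5708  x_hi=-0.0936 |R|=0.9108
  mid=-1.27852 |R|=0.53879 →hi
  mid=-1.87099 |R|=0.87931 →hi
  mid=-2.16722 |R|=1.18120 →lo
  mid=-2.01911 |R|=1.01929 →lo
  mid=-1.94505 |R|=0.94656 →hi
  mid=-1.98208 |R|=0.98224 →hi
  mid=-2.00059 |R|=1.00059 →lo
  mid=-1.99133 |R|=0.99137 →hi
  mid=-1.99596 |R|=0.99597 →hi
  ...
  [-2.00001,-1.99987] ⇒ x*=-2.0000
Stable set (-2.0000, 0).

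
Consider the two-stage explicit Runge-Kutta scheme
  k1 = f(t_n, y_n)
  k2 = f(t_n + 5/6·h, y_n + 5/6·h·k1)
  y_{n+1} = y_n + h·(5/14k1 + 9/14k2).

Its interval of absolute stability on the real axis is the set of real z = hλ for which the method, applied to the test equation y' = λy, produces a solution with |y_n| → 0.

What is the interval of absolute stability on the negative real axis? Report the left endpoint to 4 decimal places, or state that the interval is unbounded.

Set f=λy, z=hλ:
  k1=λy_n ⇒ h·k1=z·y_n;  k2=λ(1+5/6z)y_n ⇒ h·k2=z(1+5/6z)y_n
  y_{n+1}/y_n = 1 + 5/14z + 9/14z(1+5/6z) = 1 + z + 15/28z²
  ⇒ R(z) = 1 + z + 15/28z².

Need |R(x)|<1, x<0.
x=-1.24: |R|=0.5837
R=1: x+15/28x²=0 ⇒ x=−28/15=-1.8667; min R=1−1/(4·15/28)=0.5333>−1
Confirm numerically:
  x=-1.842: |R|=0.97566 <1
  x=-0.929: |R|=0.53334 <1
  x=-0.815: |R|=0.54083 <1
  x=-2.440: |R|=1.74943 >1
  x=-2.089: |R|=1.24881 >1
  x=-2.056: |R|=1.20854 >1
Interval (-1.8667, 0).

(-1.8667, 0).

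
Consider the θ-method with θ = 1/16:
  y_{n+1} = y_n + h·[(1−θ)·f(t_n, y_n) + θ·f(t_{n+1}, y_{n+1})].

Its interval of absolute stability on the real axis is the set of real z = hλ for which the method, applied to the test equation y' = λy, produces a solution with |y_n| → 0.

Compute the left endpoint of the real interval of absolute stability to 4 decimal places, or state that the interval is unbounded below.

z* = -2.2857.

Test eqn y'=λy, z=hλ:
  y_{n+1} = y_n + z·[15/16·y_n + 1/16·y_{n+1}] ⇒ (1 − 1/16z)y_{n+1} = (1 + 15/16z)y_n
  so R(z) = (1 + 15/16z)/(1 − 1/16z).

Boundary: |R(x)|=1, x<0.
x=-0.74: |R|=0.2927
R=−1: 1+15/16x = −1+1/16x ⇒ -7/8x=2 ⇒ x=2/(-7/8)=-2.2857
Confirm numerically:
  x=-2.071: |R|=0.83366 <1
  x=-1.561: |R|=0.42224 <1
  x=-1.495: |R|=0.36725 <1
  x=-2.705: |R|=1.31382 >1
  x=-2.502: |R|=1.16366 >1
  x=-2.408: |R|=1.09300 >1
Stable set (-2.2857, 0).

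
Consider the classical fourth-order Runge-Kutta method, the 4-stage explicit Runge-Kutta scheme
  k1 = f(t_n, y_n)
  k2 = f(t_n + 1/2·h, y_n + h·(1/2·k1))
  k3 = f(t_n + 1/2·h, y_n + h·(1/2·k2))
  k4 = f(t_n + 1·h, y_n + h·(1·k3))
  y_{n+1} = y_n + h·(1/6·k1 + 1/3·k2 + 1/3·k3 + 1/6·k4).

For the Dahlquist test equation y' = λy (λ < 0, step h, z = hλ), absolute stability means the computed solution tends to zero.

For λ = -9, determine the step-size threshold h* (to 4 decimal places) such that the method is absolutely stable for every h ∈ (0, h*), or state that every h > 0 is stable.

On y'=λy, z=hλ:
  order 4, 4-stage ⇒ R(z)=1+z+z^2/2+z^3/6+z^4/24
  (e.g. R(-1.32)=0.29437, |R|=0.29437)

Boundary: |R(x)|=1, x<0.
x=-1.32: |R|=0.2944
|R(-3.16)|=1.7284 |R(-1.89)|=0.3025 |R(-0.61)|=0.5440
Bisect:
  x_lo=-3.0867 |R|=1.5579  x_hi=-0.0571 |R|=0.9445
  mid=-1.57188 |R|=0.27059 →hi
  mid=-2.32927 |R|=0.50374 →hi
  mid=-2.70796 |R|=0.88953 →hi
  mid=-2.89731 |R|=1.18244 →lo
  mid=-2.80263 |R|=1.02646 →lo
  mid=-2.75530 |R|=0.95571 →hi
  mid=-2.77896 |R|=0.99050 →hi
  mid=-2.79080 |R|=1.00833 →lo
  mid=-2.78488 |R|=0.99938 →hi
  mid=-2.78784 |R|=1.00385 →lo
  ...
  [-2.78544,-2.78525] ⇒ x*=-2.7853
Stable set (-2.7853, 0).

(-2.7853,0); λ=-9 ⇒ h* = 0.3095.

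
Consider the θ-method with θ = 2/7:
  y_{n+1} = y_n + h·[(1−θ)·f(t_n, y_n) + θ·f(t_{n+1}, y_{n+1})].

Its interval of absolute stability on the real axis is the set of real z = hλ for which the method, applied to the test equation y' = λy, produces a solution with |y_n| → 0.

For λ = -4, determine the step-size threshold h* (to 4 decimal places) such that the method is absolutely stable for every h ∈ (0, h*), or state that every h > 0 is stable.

(-4.6667,0); λ=-4 ⇒ h* = (14/3)/4 = 1.1667.

On y'=λy, z=hλ:
  y_{n+1} = y_n + z·[5/7·y_n + 2/7·y_{n+1}] ⇒ (1 − 2/7z)y_{n+1} = (1 + 5/7z)y_n
  R(z) = (1 + 5/7z)/(1 − 2/7z).

Find x<0 with |R(x)|<1.
x=-1.32: |R|=0.0415
R=−1: 1+5/7x = −1+2/7x ⇒ -3/7x=2 ⇒ x=2/(-3/7)=-4.6667
Confirm numerically:
  x=-4.184: |R|=0.90578 <1
  x=-4.006: |R|=0.86797 <1
  x=-3.914: |R|=0.84772 <1
  x=-3.414: |R|=0.72823 <1
  x=-4.942: |R|=1.04892 >1
  x=-4.717: |R|=1.00919 >1
Interval (-4.6667, 0).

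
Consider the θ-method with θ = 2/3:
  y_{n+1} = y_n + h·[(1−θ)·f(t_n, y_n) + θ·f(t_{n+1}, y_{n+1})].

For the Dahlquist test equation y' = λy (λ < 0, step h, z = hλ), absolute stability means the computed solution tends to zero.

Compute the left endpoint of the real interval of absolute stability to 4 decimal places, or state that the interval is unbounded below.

With y'=λy (z=hλ):
  y_{n+1} = y_n + z·[1/3·y_n + 2/3·y_{n+1}] ⇒ (1 − 2/3z)y_{n+1} = (1 + 1/3z)y_n
  ⇒ R(z) = (1 + 1/3z)/(1 − 2/3z).

Find x<0 with |R(x)|<1.
x=-1.76: |R|=0.1902
x=-2: |R|=0.1429
x=-10: |R|=0.3043
x=-100: |R|=0.4778
θ=2/3≥1/2 ⇒ |1+1/3x|<|1−2/3x| ∀x<0 ⇒ stable on all of ℝ⁻.

(−∞, 0) — no finite endpoint.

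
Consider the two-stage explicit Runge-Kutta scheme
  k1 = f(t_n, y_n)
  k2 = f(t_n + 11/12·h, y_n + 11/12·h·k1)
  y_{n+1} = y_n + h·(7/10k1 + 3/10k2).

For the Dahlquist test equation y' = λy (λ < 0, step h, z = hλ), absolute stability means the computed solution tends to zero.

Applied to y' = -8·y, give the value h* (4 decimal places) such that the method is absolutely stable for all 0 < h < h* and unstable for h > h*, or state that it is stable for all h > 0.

(-3.6364,0); λ=-8 ⇒ h* = (40/11)/8 = 0.4545.

Set f=λy, z=hλ:
  k1=λy_n ⇒ h·k1=z·y_n;  k2=λ(1+11/12z)y_n ⇒ h·k2=z(1+11/12z)y_n
  y_{n+1}/y_n = 1 + 7/10z + 3/10z(1+11/12z) = 1 + z + 11/40z²
  so R(z) = 1 + z + 11/40z².

Find x<0 with |R(x)|<1.
x=-1.76: |R|=0.0918
R=1: x+11/40x²=0 ⇒ x=−40/11=-3.6364; min R=1−1/(4·11/40)=0.0909>−1
Confirm numerically:
  x=-3.018: |R|=0.48679 <1
  x=-2.229: |R|=0.13732 <1
  x=-1.987: |R|=0.09875 <1
  x=-4.109: |R|=1.53407 >1
  x=-3.834: |R|=1.20838 >1
  x=-3.752: |R|=1.11931 >1
So |R|<1 on (-3.6364, 0).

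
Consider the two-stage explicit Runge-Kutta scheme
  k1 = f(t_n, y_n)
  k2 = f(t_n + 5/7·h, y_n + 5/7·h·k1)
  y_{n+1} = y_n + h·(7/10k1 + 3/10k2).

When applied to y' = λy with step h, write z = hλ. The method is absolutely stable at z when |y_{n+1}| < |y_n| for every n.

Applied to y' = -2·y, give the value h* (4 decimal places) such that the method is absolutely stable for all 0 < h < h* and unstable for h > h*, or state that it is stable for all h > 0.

Test eqn y'=λy, z=hλ:
  k1=λy_n ⇒ h·k1=z·y_n;  k2=λ(1+5/7z)y_n ⇒ h·k2=z(1+5/7z)y_n
  y_{n+1}/y_n = 1 + 7/10z + 3/10z(1+5/7z) = 1 + z + 3/14z²
  Hence R(z) = 1 + z + 3/14z².

Boundary: |R(x)|=1, x<0.
x=-1.23: |R|=0.0942
R=1: x+3/14x²=0 ⇒ x=−14/3=-4.6667; min R=1−1/(4·3/14)=-0.1667>−1
Confirm numerically:
  x=-4.222: |R|=0.59770 <1
  x=-3.608: |R|=0.18150 <1
  x=-3.176: |R|=0.01451 <1
  x=-5.044: |R|=1.40784 >1
  x=-4.843: |R|=1.18300 >1
  x=-4.831: |R|=1.17012 >1
Interval (-4.6667, 0).

(-4.6667,0); λ=-2 ⇒ h* = (14/3)/2 = 2.3333.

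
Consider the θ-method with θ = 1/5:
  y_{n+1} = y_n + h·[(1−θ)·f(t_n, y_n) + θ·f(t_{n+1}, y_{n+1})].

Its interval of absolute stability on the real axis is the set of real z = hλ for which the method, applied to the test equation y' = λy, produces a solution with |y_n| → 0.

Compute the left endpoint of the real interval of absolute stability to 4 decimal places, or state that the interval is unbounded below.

With y'=λy (z=hλ):
  y_{n+1} = y_n + z·[4/5·y_n + 1/5·y_{n+1}] ⇒ (1 − 1/5z)y_{n+1} = (1 + 4/5z)y_n
  R(z) = (1 + 4/5z)/(1 − 1/5z).

Boundary: |R(x)|=1, x<0.
x=-1.29: |R|=0.0254
R=−1: 1+4/5x = −1+1/5x ⇒ -3/5x=2 ⇒ x=2/(-3/5)=-3.3333
Confirm numerically:
  x=-1.972: |R|=0.41423 <1
  x=-1.745: |R|=0.29355 <1
  x=-1.687: |R|=0.26140 <1
  x=-1.470: |R|=0.13601 <1
  x=-3.604: |R|=1.09437 >1
  x=-3.575: |R|=1.08455 >1
Interval (-3.3333, 0).

left endpoint -3.3333.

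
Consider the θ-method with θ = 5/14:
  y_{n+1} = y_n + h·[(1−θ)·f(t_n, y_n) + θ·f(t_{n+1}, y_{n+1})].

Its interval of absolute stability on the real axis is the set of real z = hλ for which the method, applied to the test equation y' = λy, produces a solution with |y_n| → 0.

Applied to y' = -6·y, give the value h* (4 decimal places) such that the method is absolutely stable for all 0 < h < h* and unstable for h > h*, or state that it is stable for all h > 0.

Test eqn y'=λy, z=hλ:
  y_{n+1} = y_n + z·[9/14·y_n + 5/14·y_{n+1}] ⇒ (1 − 5/14z)y_{n+1} = (1 + 9/14z)y_n
  ⇒ R(z) = (1 + 9/14z)/(1 − 5/14z).

Solve |R(x)|<1 on ℝ⁻.
x=-0.89: |R|=0.3247
R=−1: 1+9/14x = −1+5/14x ⇒ -2/7x=2 ⇒ x=2/(-2/7)=-7.0000
Confirm numerically:
  x=-6.006: |R|=0.90970 <1
  x=-3.824: |R|=0.61643 <1
  x=-2.812: |R|=0.40299 <1
  x=-7.533: |R|=1.04127 >1
  x=-7.436: |R|=1.03408 >1
  x=-7.361: |R|=1.02842 >1
So |R|<1 on (-7.0000, 0).

(-7.0000,0); λ=-6 ⇒ h* = (7)/6 = 1.1667.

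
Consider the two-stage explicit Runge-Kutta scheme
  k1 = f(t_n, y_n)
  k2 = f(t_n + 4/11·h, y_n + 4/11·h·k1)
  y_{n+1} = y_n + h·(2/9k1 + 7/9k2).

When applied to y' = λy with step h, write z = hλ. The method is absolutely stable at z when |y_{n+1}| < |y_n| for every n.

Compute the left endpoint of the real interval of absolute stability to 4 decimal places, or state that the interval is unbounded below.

With y'=λy (z=hλ):
  k1=λy_n ⇒ h·k1=z·y_n;  k2=λ(1+4/11z)y_n ⇒ h·k2=z(1+4/11z)y_n
  y_{n+1}/y_n = 1 + 2/9z + 7/9z(1+4/11z) = 1 + z + 28/99z²
  so R(z) = 1 + z + 28/99z².

Need |R(x)|<1, x<0.
x=-0.43: |R|=0.6223
R=1: x+28/99x²=0 ⇒ x=−99/28=-3.5357; min R=1−1/(4·28/99)=0.1161>−1
Confirm numerically:
  x=-2.637: |R|=0.32972 <1
  x=-2.553: |R|=0.29042 <1
  x=-2.379: |R|=0.22171 <1
  x=-1.525: |R|=0.13275 <1
  x=-4.101: |R|=1.65566 >1
  x=-3.948: |R|=1.46036 >1
  x=-3.583: |R|=1.04792 >1
Stable set (-3.5357, 0).

z* = -3.5357.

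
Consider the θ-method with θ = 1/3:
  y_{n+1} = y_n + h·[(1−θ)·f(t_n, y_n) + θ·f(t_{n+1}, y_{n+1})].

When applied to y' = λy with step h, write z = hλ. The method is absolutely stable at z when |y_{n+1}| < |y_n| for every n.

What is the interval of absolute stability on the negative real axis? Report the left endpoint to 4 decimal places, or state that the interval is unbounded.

z∈(-6.0000,0).

With y'=λy (z=hλ):
  y_{n+1} = y_n + z·[2/3·y_n + 1/3·y_{n+1}] ⇒ (1 − 1/3z)y_{n+1} = (1 + 2/3z)y_n
  ⇒ R(z) = (1 + 2/3z)/(1 − 1/3z).

Solve |R(x)|<1 on ℝ⁻.
x=-0.74: |R|=0.4064
R=−1: 1+2/3x = −1+1/3x ⇒ -1/3x=2 ⇒ x=2/(-1/3)=-6.0000
Confirm numerically:
  x=-5.027: |R|=0.87878 <1
  x=-4.153: |R|=0.74179 <1
  x=-3.748: |R|=0.66627 <1
  x=-3.265: |R|=0.56345 <1
  x=-6.392: |R|=1.04174 >1
  x=-6.196: |R|=1.02131 >1
So |R|<1 on (-6.0000, 0).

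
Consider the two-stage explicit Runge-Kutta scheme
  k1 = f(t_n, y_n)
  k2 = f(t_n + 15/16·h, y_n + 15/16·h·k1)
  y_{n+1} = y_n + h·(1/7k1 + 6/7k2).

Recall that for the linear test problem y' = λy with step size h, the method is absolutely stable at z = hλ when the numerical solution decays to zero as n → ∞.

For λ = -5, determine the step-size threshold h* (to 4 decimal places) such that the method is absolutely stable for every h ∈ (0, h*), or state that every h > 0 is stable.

Set f=λy, z=hλ:
  k1=λy_n ⇒ h·k1=z·y_n;  k2=λ(1+15/16z)y_n ⇒ h·k2=z(1+15/16z)y_n
  y_{n+1}/y_n = 1 + 1/7z + 6/7z(1+15/16z) = 1 + z + 45/56z²
  Hence R(z) = 1 + z + 45/56z².

Solve |R(x)|<1 on ℝ⁻.
x=-0.74: |R|=0.7000
R=1: x+45/56x²=0 ⇒ x=−56/45=-1.2444; min R=1−1/(4·45/56)=0.6889>−1
Confirm numerically:
  x=-0.949: |R|=0.77470 <1
  x=-0.908: |R|=0.75452 <1
  x=-0.893: |R|=0.74781 <1
  x=-0.617: |R|=0.68891 <1
  x=-1.813: |R|=1.82831 >1
  x=-1.713: |R|=1.64498 >1
  x=-1.372: |R|=1.14063 >1
Stable set (-1.2444, 0).

(-1.2444,0); λ=-5 ⇒ h* = (56/45)/5 = 0.2489.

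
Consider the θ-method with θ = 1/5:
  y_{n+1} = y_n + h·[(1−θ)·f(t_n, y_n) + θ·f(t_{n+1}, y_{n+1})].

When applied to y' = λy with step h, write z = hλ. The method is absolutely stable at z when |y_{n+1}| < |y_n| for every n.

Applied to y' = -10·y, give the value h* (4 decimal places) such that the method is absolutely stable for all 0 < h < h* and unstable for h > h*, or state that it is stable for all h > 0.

(-3.3333,0); λ=-10 ⇒ h* = (10/3)/10 = 0.3333.

Test eqn y'=λy, z=hλ:
  y_{n+1} = y_n + z·[4/5·y_n + 1/5·y_{n+1}] ⇒ (1 − 1/5z)y_{n+1} = (1 + 4/5z)y_n
  Hence R(z) = (1 + 4/5z)/(1 − 1/5z).

Need |R(x)|<1, x<0.
x=-1.06: |R|=0.1254
R=−1: 1+4/5x = −1+1/5x ⇒ -3/5x=2 ⇒ x=2/(-3/5)=-3.3333
Confirm numerically:
  x=-2.445: |R|=0.64204 <1
  x=-1.918: |R|=0.38624 <1
  x=-1.719: |R|=0.27921 <1
  x=-3.908: |R|=1.19353 >1
  x=-3.660: |R|=1.11316 >1
So |R|<1 on (-3.3333, 0).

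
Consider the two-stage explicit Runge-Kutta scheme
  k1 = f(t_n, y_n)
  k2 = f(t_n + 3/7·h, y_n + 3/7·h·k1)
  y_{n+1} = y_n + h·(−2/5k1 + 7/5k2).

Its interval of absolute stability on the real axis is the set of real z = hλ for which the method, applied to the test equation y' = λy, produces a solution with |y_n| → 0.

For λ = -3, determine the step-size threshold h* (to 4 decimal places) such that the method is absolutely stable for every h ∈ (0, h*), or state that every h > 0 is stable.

(-1.6667,0); λ=-3 ⇒ h* = (5/3)/3 = 0.5556.

With y'=λy (z=hλ):
  k1=λy_n ⇒ h·k1=z·y_n;  k2=λ(1+3/7z)y_n ⇒ h·k2=z(1+3/7z)y_n
  y_{n+1}/y_n = 1 − 2/5z + 7/5z(1+3/7z) = 1 + z + 3/5z²
  R(z) = 1 + z + 3/5z².

Solve |R(x)|<1 on ℝ⁻.
x=-1.72: |R|=1.0550
R=1: x+3/5x²=0 ⇒ x=−5/3=-1.6667; min R=1−1/(4·3/5)=0.5833>−1
Confirm numerically:
  x=-1.342: |R|=0.73858 <1
  x=-1.008: |R|=0.60164 <1
  x=-0.747: |R|=0.58781 <1
  x=-0.717: |R|=0.59145 <1
  x=-1.802: |R|=1.14632 >1
  x=-1.779: |R|=1.11990 >1
  x=-1.711: |R|=1.04551 >1
So |R|<1 on (-1.6667, 0).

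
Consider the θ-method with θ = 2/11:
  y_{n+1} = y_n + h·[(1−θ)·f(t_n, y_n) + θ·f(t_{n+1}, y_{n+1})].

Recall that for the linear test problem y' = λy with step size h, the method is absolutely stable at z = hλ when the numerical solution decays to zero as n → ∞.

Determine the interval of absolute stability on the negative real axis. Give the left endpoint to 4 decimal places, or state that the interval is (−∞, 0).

On y'=λy, z=hλ:
  y_{n+1} = y_n + z·[9/11·y_n + 2/11·y_{n+1}] ⇒ (1 − 2/11z)y_{n+1} = (1 + 9/11z)y_n
  so R(z) = (1 + 9/11z)/(1 − 2/11z).

Solve |R(x)|<1 on ℝ⁻.
x=-0.91: |R|=0.2192
R=−1: 1+9/11x = −1+2/11x ⇒ -7/11x=2 ⇒ x=2/(-7/11)=-3.1429
Confirm numerically:
  x=-3.106: |R|=0.98501 <1
  x=-2.688: |R|=0.80557 <1
  x=-2.388: |R|=0.66506 <1
  x=-2.314: |R|=0.62874 <1
  x=-3.630: |R|=1.18675 >1
  x=-3.618: |R|=1.18239 >1
  x=-3.393: |R|=1.09845 >1
Stable set (-3.1429, 0).

(-3.1429, 0).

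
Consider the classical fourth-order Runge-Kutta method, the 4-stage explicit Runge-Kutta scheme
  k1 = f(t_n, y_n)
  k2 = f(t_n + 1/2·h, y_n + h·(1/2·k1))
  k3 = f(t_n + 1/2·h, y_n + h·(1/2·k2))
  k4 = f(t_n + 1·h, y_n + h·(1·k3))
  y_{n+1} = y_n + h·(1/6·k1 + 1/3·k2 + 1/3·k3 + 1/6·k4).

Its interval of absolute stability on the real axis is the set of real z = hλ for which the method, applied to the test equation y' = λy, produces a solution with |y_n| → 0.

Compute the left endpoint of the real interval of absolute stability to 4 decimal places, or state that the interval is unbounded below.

left endpoint -2.7853.

Set f=λy, z=hλ:
  order 4, 4-stage ⇒ R(z)=1+z+z^2/2+z^3/6+z^4/24
  (e.g. R(-0.57)=0.56598, |R|=0.56598)

Find x<0 with |R(x)|<1.
x=-0.57: |R|=0.5660
|R(-3.03)|=1.4361 |R(-1.29)|=0.2997 |R(-0.63)|=0.5333
Bisect:
  x_lo=-3.2816 |R|=2.0450  x_hi=-0.3084 |R|=0.7346
  mid=-1.79500 |R|=0.28465 →hi
  mid=-2.53829 |R|=0.68714 →hi
  mid=-2.90994 |R|=1.20478 →lo
  mid=-2.72412 |R|=0.91162 →hi
  mid=-2.81703 |R|=1.04891 →lo
  mid=-2.77058 |R|=0.97804 →hi
  mid=-2.79380 |R|=1.01291 →lo
  mid=-2.78219 |R|=0.99533 →hi
  mid=-2.78800 |R|=1.00408 →lo
  mid=-2.78509 |R|=0.99970 →hi
  ...
  [-2.78546,-2.78527] ⇒ x*=-2.7853
Interval (-2.7853, 0).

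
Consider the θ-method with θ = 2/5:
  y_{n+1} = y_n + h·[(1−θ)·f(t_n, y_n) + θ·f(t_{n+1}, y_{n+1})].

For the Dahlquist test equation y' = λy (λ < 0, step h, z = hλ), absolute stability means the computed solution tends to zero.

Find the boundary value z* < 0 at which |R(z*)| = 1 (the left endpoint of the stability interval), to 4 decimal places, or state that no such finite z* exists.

z* = -10.0000.

Test eqn y'=λy, z=hλ:
  y_{n+1} = y_n + z·[3/5·y_n + 2/5·y_{n+1}] ⇒ (1 − 2/5z)y_{n+1} = (1 + 3/5z)y_n
  ⇒ R(z) = (1 + 3/5z)/(1 − 2/5z).

Find x<0 with |R(x)|<1.
x=-0.94: |R|=0.3169
R=−1: 1+3/5x = −1+2/5x ⇒ -1/5x=2 ⇒ x=2/(-1/5)=-10.0000
Confirm numerically:
  x=-7.220: |R|=0.85700 <1
  x=-6.772: |R|=0.82593 <1
  x=-6.461: |R|=0.80253 <1
  x=-10.214: |R|=1.00842 >1
  x=-10.146: |R|=1.00577 >1
So |R|<1 on (-10.0000, 0).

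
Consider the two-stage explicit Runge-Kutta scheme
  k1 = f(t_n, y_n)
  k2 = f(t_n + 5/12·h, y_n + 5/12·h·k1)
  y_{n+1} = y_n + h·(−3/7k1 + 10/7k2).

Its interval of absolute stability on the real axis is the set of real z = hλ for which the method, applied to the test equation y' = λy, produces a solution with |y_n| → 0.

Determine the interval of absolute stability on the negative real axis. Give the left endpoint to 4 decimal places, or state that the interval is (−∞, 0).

(-1.6800, 0).

With y'=λy (z=hλ):
  k1=λy_n ⇒ h·k1=z·y_n;  k2=λ(1+5/12z)y_n ⇒ h·k2=z(1+5/12z)y_n
  y_{n+1}/y_n = 1 − 3/7z + 10/7z(1+5/12z) = 1 + z + 25/42z²
  so R(z) = 1 + z + 25/42z².

Need |R(x)|<1, x<0.
x=-1.35: |R|=0.7348
R=1: x+25/42x²=0 ⇒ x=−42/25=-1.6800; min R=1−1/(4·25/42)=0.5800>−1
Confirm numerically:
  x=-1.302: |R|=0.70705 <1
  x=-0.949: |R|=0.58707 <1
  x=-0.918: |R|=0.58362 <1
  x=-2.225: |R|=1.72180 >1
  x=-2.102: |R|=1.52800 >1
  x=-2.008: |R|=1.39204 >1
Stable set (-1.6800, 0).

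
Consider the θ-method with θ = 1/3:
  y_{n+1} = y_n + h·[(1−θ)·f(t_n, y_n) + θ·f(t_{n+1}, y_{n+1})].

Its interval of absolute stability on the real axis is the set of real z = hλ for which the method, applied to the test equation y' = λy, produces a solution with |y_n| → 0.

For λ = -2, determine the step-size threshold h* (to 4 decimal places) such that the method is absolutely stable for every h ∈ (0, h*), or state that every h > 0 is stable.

(-6.0000,0); λ=-2 ⇒ h* = (6)/2 = 3.0000.

Test eqn y'=λy, z=hλ:
  y_{n+1} = y_n + z·[2/3·y_n + 1/3·y_{n+1}] ⇒ (1 − 1/3z)y_{n+1} = (1 + 2/3z)y_n
  R(z) = (1 + 2/3z)/(1 − 1/3z).

Solve |R(x)|<1 on ℝ⁻.
x=-1.49: |R|=0.0045
R=−1: 1+2/3x = −1+1/3x ⇒ -1/3x=2 ⇒ x=2/(-1/3)=-6.0000
Confirm numerically:
  x=-5.358: |R|=0.92319 <1
  x=-3.726: |R|=0.66191 <1
  x=-3.103: |R|=0.52532 <1
  x=-2.416: |R|=0.33826 <1
  x=-6.145: |R|=1.01586 >1
  x=-6.107: |R|=1.01175 >1
So |R|<1 on (-6.0000, 0).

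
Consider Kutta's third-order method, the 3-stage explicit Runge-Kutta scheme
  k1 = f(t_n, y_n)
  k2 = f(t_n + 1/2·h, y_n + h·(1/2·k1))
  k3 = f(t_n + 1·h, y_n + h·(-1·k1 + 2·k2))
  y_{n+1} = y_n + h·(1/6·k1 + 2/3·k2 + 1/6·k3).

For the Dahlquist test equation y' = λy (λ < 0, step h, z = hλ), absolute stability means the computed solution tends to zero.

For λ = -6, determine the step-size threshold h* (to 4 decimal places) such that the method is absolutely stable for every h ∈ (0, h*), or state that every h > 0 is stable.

Test eqn y'=λy, z=hλ:
  order 3, 3-stage ⇒ R(z)=1+z+z^2/2+z^3/6
  (e.g. R(-1.52)=0.04990, |R|=0.04990)

Find x<0 with |R(x)|<1.
x=-1.52: |R|=0.0499
|R(-2.84)|=1.6249 |R(-0.9)|=0.3835 |R(-0.64)|=0.5211
Bisect:
  x_lo=-3.1286 |R|=2.3383  x_hi=-0.1023 |R|=0.9028
  mid=-1.61542 |R|=0.01323 →hi
  mid=-2.37200 |R|=0.78310 →hi
  mid=-2.75029 |R|=1.43548 →lo
  mid=-2.56114 |R|=1.08136 →lo
  mid=-2.46657 |R|=0.92568 →hi
  mid=-2.51386 |R|=1.00183 →lo
  mid=-2.49021 |R|=0.96334 →hi
  ...
  [-2.51275,-2.51256] ⇒ x*=-2.5127
So |R|<1 on (-2.5127, 0).

(-2.5127,0); λ=-6 ⇒ h* = 0.4188.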